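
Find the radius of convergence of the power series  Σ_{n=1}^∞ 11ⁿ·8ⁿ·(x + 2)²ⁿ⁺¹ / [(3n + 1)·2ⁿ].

Apply the ratio test: |a_{n+1}| / |a_n| = [(3n + 1)/(3(n+1) + 1)] · 11·8/2, which tends to 44 as n → ∞.
Since the exponent of (x + 2) increases by 2 each term, convergence requires |x + 2|² < 1/44, hence R = √11/22.

R = √11/22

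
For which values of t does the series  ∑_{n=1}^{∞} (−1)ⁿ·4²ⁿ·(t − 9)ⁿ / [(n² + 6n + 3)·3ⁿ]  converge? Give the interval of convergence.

[141/16, 147/16]

Apply the ratio test: |a_{n+1}| / |a_n| = [(n² + 6n + 3)/((n+1)² + 6(n+1) + 3)] · 16/3, which tends to 16/3 as n → ∞.
Convergence for |t − 9| · 16/3 < 1, i.e. |t − 9| < 3/16. So R = 3/16.
When t = 147/16, the series is dominated by a constant times Σ 1/n², which converges (p = 2 > 1).
At t = 141/16: the terms are on the order of 1/n², so the series converges absolutely by comparison with the p-series (p = 2 > 1).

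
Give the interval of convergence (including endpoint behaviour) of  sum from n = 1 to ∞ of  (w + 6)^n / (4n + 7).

Apply the ratio test: |a_{n+1}| / |a_n| = (4n + 7)/(4(n+1) + 7), which tends to 1 as n → ∞.
Convergence for |w + 6| < 1, so R = 1.
At w = -5: the terms behave like c/n; limit comparison with the harmonic series gives divergence.
Endpoint w = -7: an alternating series whose terms decrease to 0 in absolute value, so it converges by the Leibniz criterion.

[-7, -5)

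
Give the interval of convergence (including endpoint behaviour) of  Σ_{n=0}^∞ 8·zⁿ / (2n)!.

(−∞, ∞)

By the ratio test, |a_{n+1}/a_n| = 8/8 · 1/[(2n+1)·(2n+2)] → 0.
The ratio tends to 0 regardless of z, hence R = ∞.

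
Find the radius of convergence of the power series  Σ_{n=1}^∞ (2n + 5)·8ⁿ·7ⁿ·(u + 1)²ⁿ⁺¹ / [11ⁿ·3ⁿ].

R = √462/28

The ratio of consecutive coefficients is [(2(n+1) + 5)/(2n + 5)] · 8·7/(11·3) → 56/33.
Writing y = (u + 1)², the series in y has radius 33/56, so |u + 1| < √(33/56) and R = √462/28.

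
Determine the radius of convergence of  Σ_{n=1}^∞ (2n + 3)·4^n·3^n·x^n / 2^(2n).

R = 1/3

By the ratio test, |a_{n+1}/a_n| = [(2(n+1) + 3)/(2n + 3)] · 4·3/4 → 3.
The series converges when 3 · |x| < 1, giving R = 1/3.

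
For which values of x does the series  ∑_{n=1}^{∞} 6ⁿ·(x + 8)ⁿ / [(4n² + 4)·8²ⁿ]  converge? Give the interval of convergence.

[-56/3, 8/3]

Ratio test: |a_{n+1}/a_n| = [(4n² + 4)/(4(n+1)² + 4)] · 6/64 → 3/32 as n → ∞.
Convergence for |x + 8| · 3/32 < 1, i.e. |x + 8| < 32/3. So R = 32/3.
When x = 8/3, absolute convergence follows by limit comparison with Σ 1/n².
At x = -56/3: the series is dominated by a constant times Σ 1/n², which converges (p = 2 > 1).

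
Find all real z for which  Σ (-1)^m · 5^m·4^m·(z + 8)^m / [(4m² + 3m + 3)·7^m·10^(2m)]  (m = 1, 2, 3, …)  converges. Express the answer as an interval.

[-43, 27]

Ratio test: |a_{m+1}/a_m| = [(4m² + 3m + 3)/(4(m+1)² + 3(m+1) + 3)] · 5·4/(7·100) → 1/35 as m → ∞.
Convergence for |z + 8| · 1/35 < 1, i.e. |z + 8| < 35. So R = 35.
When z = 27, the terms are on the order of 1/m², so the series converges absolutely by comparison with the p-series (p = 2 > 1).
When z = -43, the series is dominated by a constant times Σ 1/m², which converges (p = 2 > 1).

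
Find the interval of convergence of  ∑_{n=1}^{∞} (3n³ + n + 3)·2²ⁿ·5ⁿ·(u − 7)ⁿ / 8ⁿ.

(33/5, 37/5)

Apply the ratio test: |a_{n+1}| / |a_n| = [(3(n+1)³ + (n+1) + 3)/(3n³ + n + 3)] · 4·5/8, which tends to 5/2 as n → ∞.
The series converges when 5/2 · |u − 7| < 1, giving R = 2/5.
Check u = 37/5: the terms do not tend to 0, so the series diverges.
Endpoint u = 33/5: the terms have absolute value of order n³, which does not tend to 0, so the series diverges by the divergence test.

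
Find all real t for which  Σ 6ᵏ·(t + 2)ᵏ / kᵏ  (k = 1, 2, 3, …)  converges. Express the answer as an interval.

Root test: |a_k|^(1/k) = 6/k → 0.
The limit is 0 for every t, so R = ∞.

(−∞, ∞)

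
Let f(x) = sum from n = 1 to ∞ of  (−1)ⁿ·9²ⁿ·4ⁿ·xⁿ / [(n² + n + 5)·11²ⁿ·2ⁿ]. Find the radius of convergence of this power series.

Ratio test: |a_{n+1}/a_n| = [(n² + n + 5)/((n+1)² + (n+1) + 5)] · 81·4/(121·2) → 162/121 as n → ∞.
Hence the series converges for |x| < 1/(162/121) = 121/162, so the radius of convergence is 121/162.

R = 121/162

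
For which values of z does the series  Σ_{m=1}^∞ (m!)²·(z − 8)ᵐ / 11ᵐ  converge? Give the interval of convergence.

By the ratio test, |a_{m+1}/a_m| = (m+1)² · 1/11 → ∞.
Since the ratio → ∞, the series diverges for every z ≠ 8, and R = 0.

{8}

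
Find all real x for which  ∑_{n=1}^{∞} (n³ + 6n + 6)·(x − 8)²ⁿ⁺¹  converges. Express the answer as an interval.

Ratio test: |a_{n+1}/a_n| = ((n+1)³ + 6(n+1) + 6)/(n³ + 6n + 6) → 1 as n → ∞.
Writing y = (x − 8)², the series in y has radius 1, so |x − 8| < √(1) = 1 and R = 1.
Check x = 9: the terms have absolute value of order n³, which does not tend to 0, so the series diverges by the divergence test.
At x = 7: the terms do not tend to 0, so the series diverges.

(7, 9)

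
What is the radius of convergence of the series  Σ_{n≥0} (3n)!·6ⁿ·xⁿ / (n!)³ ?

R = 1/162

The ratio of consecutive coefficients is (3n+1)·(3n+2)·(3n+3)/(n+1)³ · 6 → 162.
Hence the series converges for |x| < 1/(162) = 1/162, so the radius of convergence is 1/162.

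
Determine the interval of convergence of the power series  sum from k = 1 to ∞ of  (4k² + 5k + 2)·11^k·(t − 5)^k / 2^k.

The ratio of consecutive coefficients is [(4(k+1)² + 5(k+1) + 2)/(4k² + 5k + 2)] · 11/2 → 11/2.
The series converges when 11/2 · |t − 5| < 1, giving R = 2/11.
At t = 57/11: the terms do not tend to 0, so the series diverges.
At t = 53/11: the terms do not tend to 0, so the series diverges.

(53/11, 57/11)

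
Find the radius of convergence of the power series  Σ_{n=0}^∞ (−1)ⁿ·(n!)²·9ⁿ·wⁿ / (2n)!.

By the ratio test, |a_{n+1}/a_n| = (n+1)²/[(2n+1)·(2n+2)] · 9 → 9/4.
Hence the series converges for |w| < 1/(9/4) = 4/9, so the radius of convergence is 4/9.

R = 4/9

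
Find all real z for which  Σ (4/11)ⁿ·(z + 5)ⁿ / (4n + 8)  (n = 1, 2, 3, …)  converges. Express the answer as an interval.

Ratio test: |a_{n+1}/a_n| = [(4n + 8)/(4(n+1) + 8)] · 4/11 → 4/11 as n → ∞.
Convergence for |z + 5| · 4/11 < 1, i.e. |z + 5| < 11/4. So R = 11/4.
When z = -9/4, comparison with the harmonic series Σ 1/n shows the series diverges.
When z = -31/4, convergence follows from the alternating series test (terms decrease monotonically to 0).

[-31/4, -9/4)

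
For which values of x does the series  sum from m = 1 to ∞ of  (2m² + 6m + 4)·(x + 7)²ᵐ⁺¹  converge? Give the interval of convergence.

(-8, -6)

Apply the ratio test: |a_{m+1}| / |a_m| = (2(m+1)² + 6(m+1) + 4)/(2m² + 6m + 4), which tends to 1 as m → ∞.
Since the exponent of (x + 7) increases by 2 each term, convergence requires |x + 7|² < 1, hence R = 1.
Check x = -6: the terms have absolute value of order m², which does not tend to 0, so the series diverges by the divergence test.
Check x = -8: the terms have absolute value of order m², which does not tend to 0, so the series diverges by the divergence test.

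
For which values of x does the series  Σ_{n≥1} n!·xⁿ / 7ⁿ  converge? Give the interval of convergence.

Apply the ratio test: |a_{n+1}| / |a_n| = (n+1) · 1/7, which tends to ∞ as n → ∞.
The ratio grows without bound, so the series diverges whenever x ≠ 0; it converges only at x = 0. R = 0.

{0}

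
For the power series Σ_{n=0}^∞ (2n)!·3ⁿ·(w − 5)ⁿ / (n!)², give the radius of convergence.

R = 1/12

Ratio test: |a_{n+1}/a_n| = (2n+1)·(2n+2)/(n+1)² · 3 → 12 as n → ∞.
Hence the series converges for |w − 5| < 1/(12) = 1/12, so the radius of convergence is 1/12.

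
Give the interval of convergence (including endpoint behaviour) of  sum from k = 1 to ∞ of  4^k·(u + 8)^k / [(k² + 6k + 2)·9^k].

[-41/4, -23/4]

By the ratio test, |a_{k+1}/a_k| = [(k² + 6k + 2)/((k+1)² + 6(k+1) + 2)] · 4/9 → 4/9.
Hence the series converges for |u + 8| < 1/(4/9) = 9/4, so the radius of convergence is 9/4.
When u = -23/4, absolute convergence follows by limit comparison with Σ 1/k².
When u = -41/4, absolute convergence follows by limit comparison with Σ 1/k².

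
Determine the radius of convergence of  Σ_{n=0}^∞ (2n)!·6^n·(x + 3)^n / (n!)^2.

Apply the ratio test: |a_{n+1}| / |a_n| = (2n+1)·(2n+2)/(n+1)² · 6, which tends to 24 as n → ∞.
Thus R = 1/(24) = 1/24.

R = 1/24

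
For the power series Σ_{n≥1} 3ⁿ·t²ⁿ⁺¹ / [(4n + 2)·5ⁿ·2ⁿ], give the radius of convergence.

Apply the ratio test: |a_{n+1}| / |a_n| = [(4n + 2)/(4(n+1) + 2)] · 3/(5·2), which tends to 3/10 as n → ∞.
Writing y = t², the series in y has radius 10/3, so |t| < √(10/3) and R = √30/3.

R = √30/3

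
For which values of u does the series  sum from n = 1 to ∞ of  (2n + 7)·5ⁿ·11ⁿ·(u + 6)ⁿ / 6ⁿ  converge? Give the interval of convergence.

(-336/55, -324/55)

The ratio of consecutive coefficients is [(2(n+1) + 7)/(2n + 7)] · 5·11/6 → 55/6.
Thus R = 1/(55/6) = 6/55.
Endpoint u = -324/55: the terms have absolute value of order n, which does not tend to 0, so the series diverges by the divergence test.
At u = -336/55: the terms do not tend to 0, so the series diverges.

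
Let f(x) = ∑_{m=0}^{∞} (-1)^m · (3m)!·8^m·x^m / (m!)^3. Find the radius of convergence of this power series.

The ratio of consecutive coefficients is (3m+1)·(3m+2)·(3m+3)/(m+1)³ · 8 → 216.
Convergence for |x| · 216 < 1, i.e. |x| < 1/216. So R = 1/216.

R = 1/216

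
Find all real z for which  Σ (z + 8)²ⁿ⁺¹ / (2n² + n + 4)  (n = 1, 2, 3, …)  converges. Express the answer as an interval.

[-9, -7]

Apply the ratio test: |a_{n+1}| / |a_n| = (2n² + n + 4)/(2(n+1)² + (n+1) + 4), which tends to 1 as n → ∞.
Since the exponent of (z + 8) increases by 2 each term, convergence requires |z + 8|² < 1, hence R = 1.
Check z = -7: absolute convergence follows by limit comparison with Σ 1/n².
At z = -9: absolute convergence follows by limit comparison with Σ 1/n².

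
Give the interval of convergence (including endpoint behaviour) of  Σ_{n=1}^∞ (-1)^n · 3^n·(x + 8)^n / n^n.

Root test: |a_n|^(1/n) = 3/n → 0.
Since the n-th root of |a_n| tends to 0, the series converges for all real x; R = ∞.

(−∞, ∞)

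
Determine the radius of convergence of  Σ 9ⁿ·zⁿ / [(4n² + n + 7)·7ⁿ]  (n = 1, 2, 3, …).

R = 7/9

Ratio test: |a_{n+1}/a_n| = [(4n² + n + 7)/(4(n+1)² + (n+1) + 7)] · 9/7 → 9/7 as n → ∞.
The series converges when 9/7 · |z| < 1, giving R = 7/9.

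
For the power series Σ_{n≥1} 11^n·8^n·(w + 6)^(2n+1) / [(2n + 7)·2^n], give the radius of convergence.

R = √11/22

Apply the ratio test: |a_{n+1}| / |a_n| = [(2n + 7)/(2(n+1) + 7)] · 11·8/2, which tends to 44 as n → ∞.
Since the exponent of (w + 6) increases by 2 each term, convergence requires |w + 6|² < 1/44, hence R = √11/22.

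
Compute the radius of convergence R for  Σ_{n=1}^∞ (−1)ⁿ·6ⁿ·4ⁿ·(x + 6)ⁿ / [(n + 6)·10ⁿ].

R = 5/12

Ratio test: |a_{n+1}/a_n| = [(n + 6)/((n+1) + 6)] · 6·4/10 → 12/5 as n → ∞.
Convergence for |x + 6| · 12/5 < 1, i.e. |x + 6| < 5/12. So R = 5/12.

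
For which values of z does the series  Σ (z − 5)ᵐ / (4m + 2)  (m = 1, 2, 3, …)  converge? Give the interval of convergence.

Apply the ratio test: |a_{m+1}| / |a_m| = (4m + 2)/(4(m+1) + 2), which tends to 1 as m → ∞.
So the series converges when |z − 5| < 1 and diverges when |z − 5| > 1; R = 1.
Check z = 6: comparison with the harmonic series Σ 1/m shows the series diverges.
Endpoint z = 4: an alternating series whose terms decrease to 0 in absolute value, so it converges by the Leibniz criterion.

[4, 6)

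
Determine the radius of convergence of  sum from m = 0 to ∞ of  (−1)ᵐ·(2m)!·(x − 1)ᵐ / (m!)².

R = 1/4

Apply the ratio test: |a_{m+1}| / |a_m| = (2m+1)·(2m+2)/(m+1)², which tends to 4 as m → ∞.
Thus R = 1/(4) = 1/4.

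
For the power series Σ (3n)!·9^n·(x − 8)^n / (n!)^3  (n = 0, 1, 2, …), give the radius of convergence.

R = 1/243

Apply the ratio test: |a_{n+1}| / |a_n| = (3n+1)·(3n+2)·(3n+3)/(n+1)³ · 9, which tends to 243 as n → ∞.
Convergence for |x − 8| · 243 < 1, i.e. |x − 8| < 1/243. So R = 1/243.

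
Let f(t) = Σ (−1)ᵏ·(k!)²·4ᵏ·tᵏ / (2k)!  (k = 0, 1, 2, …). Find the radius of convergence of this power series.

Apply the ratio test: |a_{k+1}| / |a_k| = (k+1)²/[(2k+1)·(2k+2)] · 4, which tends to 1 as k → ∞.
Convergence for |t| < 1, so R = 1.

R = 1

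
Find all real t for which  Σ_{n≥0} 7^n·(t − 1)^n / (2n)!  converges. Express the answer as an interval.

By the ratio test, |a_{n+1}/a_n| = 7 · 1/[(2n+1)·(2n+2)] → 0.
The limit is 0, so the series converges for all t; R = ∞.

(−∞, ∞)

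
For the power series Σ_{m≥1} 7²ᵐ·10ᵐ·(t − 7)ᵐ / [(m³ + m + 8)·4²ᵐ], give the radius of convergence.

The ratio of consecutive coefficients is [(m³ + m + 8)/((m+1)³ + (m+1) + 8)] · 49·10/16 → 245/8.
Convergence for |t − 7| · 245/8 < 1, i.e. |t − 7| < 8/245. So R = 8/245.

R = 8/245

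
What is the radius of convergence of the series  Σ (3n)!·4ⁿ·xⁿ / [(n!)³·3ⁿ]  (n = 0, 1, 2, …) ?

R = 1/36

By the ratio test, |a_{n+1}/a_n| = (3n+1)·(3n+2)·(3n+3)/(n+1)³ · 4/3 → 36.
Convergence for |x| · 36 < 1, i.e. |x| < 1/36. So R = 1/36.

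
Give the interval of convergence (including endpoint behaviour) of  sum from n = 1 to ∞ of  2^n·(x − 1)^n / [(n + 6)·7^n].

[-5/2, 9/2)

Apply the ratio test: |a_{n+1}| / |a_n| = [(n + 6)/((n+1) + 6)] · 2/7, which tends to 2/7 as n → ∞.
Thus R = 1/(2/7) = 7/2.
Endpoint x = 9/2: the terms behave like c/n; limit comparison with the harmonic series gives divergence.
At x = -5/2: convergence follows from the alternating series test (terms decrease monotonically to 0).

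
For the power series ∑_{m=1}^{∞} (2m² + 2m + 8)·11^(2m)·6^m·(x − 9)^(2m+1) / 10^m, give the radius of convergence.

R = √15/33

Apply the ratio test: |a_{m+1}| / |a_m| = [(2(m+1)² + 2(m+1) + 8)/(2m² + 2m + 8)] · 121·6/10, which tends to 363/5 as m → ∞.
Since the exponent of (x − 9) increases by 2 each term, convergence requires |x − 9|² < 5/363, hence R = √15/33.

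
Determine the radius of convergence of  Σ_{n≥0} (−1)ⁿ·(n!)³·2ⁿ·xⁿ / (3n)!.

R = 27/2

Ratio test: |a_{n+1}/a_n| = (n+1)³/[(3n+1)·(3n+2)·(3n+3)] · 2 → 2/27 as n → ∞.
Convergence for |x| · 2/27 < 1, i.e. |x| < 27/2. So R = 27/2.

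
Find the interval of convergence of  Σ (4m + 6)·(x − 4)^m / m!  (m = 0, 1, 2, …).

(−∞, ∞)

By the ratio test, |a_{m+1}/a_m| = (4(m+1) + 6)/(4m + 6) · 1/(m+1) → 0.
Since the limit is 0 < 1 for every x, the series converges on all of ℝ and R = ∞.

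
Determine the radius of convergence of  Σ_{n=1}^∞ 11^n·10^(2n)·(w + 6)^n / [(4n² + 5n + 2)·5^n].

R = 1/220

Apply the ratio test: |a_{n+1}| / |a_n| = [(4n² + 5n + 2)/(4(n+1)² + 5(n+1) + 2)] · 11·100/5, which tends to 220 as n → ∞.
Hence the series converges for |w + 6| < 1/(220) = 1/220, so the radius of convergence is 1/220.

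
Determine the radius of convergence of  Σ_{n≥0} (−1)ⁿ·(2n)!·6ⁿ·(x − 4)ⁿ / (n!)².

The ratio of consecutive coefficients is (2n+1)·(2n+2)/(n+1)² · 6 → 24.
The series converges when 24 · |x − 4| < 1, giving R = 1/24.

R = 1/24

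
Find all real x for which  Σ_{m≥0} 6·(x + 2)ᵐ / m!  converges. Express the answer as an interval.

(−∞, ∞)

The ratio of consecutive coefficients is 6/6 · 1/(m+1) → 0.
The limit is 0, so the series converges for all x; R = ∞.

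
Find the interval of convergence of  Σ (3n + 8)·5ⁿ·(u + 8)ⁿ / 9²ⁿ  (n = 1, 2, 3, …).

Ratio test: |a_{n+1}/a_n| = [(3(n+1) + 8)/(3n + 8)] · 5/81 → 5/81 as n → ∞.
Thus R = 1/(5/81) = 81/5.
At u = 41/5: the terms have absolute value of order n, which does not tend to 0, so the series diverges by the divergence test.
Endpoint u = -121/5: the terms have absolute value of order n, which does not tend to 0, so the series diverges by the divergence test.

(-121/5, 41/5)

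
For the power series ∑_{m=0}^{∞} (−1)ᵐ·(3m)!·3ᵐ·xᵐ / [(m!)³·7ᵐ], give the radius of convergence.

R = 7/81

By the ratio test, |a_{m+1}/a_m| = (3m+1)·(3m+2)·(3m+3)/(m+1)³ · 3/7 → 81/7.
Thus R = 1/(81/7) = 7/81.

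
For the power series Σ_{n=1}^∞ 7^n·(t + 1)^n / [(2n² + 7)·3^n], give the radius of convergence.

R = 3/7

The ratio of consecutive coefficients is [(2n² + 7)/(2(n+1)² + 7)] · 7/3 → 7/3.
Hence the series converges for |t + 1| < 1/(7/3) = 3/7, so the radius of convergence is 3/7.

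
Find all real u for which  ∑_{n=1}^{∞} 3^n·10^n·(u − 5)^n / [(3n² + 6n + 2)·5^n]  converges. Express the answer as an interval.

By the ratio test, |a_{n+1}/a_n| = [(3n² + 6n + 2)/(3(n+1)² + 6(n+1) + 2)] · 3·10/5 → 6.
Hence the series converges for |u − 5| < 1/(6) = 1/6, so the radius of convergence is 1/6.
When u = 31/6, the terms are on the order of 1/n², so the series converges absolutely by comparison with the p-series (p = 2 > 1).
When u = 29/6, the series is dominated by a constant times Σ 1/n², which converges (p = 2 > 1).

[29/6, 31/6]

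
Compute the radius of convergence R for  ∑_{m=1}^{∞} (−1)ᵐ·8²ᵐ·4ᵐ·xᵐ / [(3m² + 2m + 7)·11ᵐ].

R = 11/256

The ratio of consecutive coefficients is [(3m² + 2m + 7)/(3(m+1)² + 2(m+1) + 7)] · 64·4/11 → 256/11.
Thus R = 1/(256/11) = 11/256.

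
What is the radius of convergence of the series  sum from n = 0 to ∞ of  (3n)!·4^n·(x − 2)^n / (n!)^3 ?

The ratio of consecutive coefficients is (3n+1)·(3n+2)·(3n+3)/(n+1)³ · 4 → 108.
Thus R = 1/(108) = 1/108.

R = 1/108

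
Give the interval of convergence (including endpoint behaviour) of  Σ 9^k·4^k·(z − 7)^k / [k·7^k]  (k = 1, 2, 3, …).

Apply the ratio test: |a_{k+1}| / |a_k| = [k/(k+1)] · 9·4/7, which tends to 36/7 as k → ∞.
Convergence for |z − 7| · 36/7 < 1, i.e. |z − 7| < 7/36. So R = 7/36.
Endpoint z = 259/36: comparison with the harmonic series Σ 1/k shows the series diverges.
At z = 245/36: an alternating series whose terms decrease to 0 in absolute value, so it converges by the Leibniz criterion.

[245/36, 259/36)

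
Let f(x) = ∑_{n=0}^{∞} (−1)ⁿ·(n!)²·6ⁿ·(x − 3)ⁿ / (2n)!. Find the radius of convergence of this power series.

R = 2/3

Ratio test: |a_{n+1}/a_n| = (n+1)²/[(2n+1)·(2n+2)] · 6 → 3/2 as n → ∞.
Hence the series converges for |x − 3| < 1/(3/2) = 2/3, so the radius of convergence is 2/3.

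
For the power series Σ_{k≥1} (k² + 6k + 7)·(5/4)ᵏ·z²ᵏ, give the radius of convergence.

R = 2√5/5

The ratio of consecutive coefficients is [((k+1)² + 6(k+1) + 7)/(k² + 6k + 7)] · 5/4 → 5/4.
Writing y = z², the series in y has radius 4/5, so |z| < √(4/5) and R = 2√5/5.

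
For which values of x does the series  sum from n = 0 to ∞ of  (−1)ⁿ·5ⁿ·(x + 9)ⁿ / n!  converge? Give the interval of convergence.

By the ratio test, |a_{n+1}/a_n| = 5 · 1/(n+1) → 0.
The limit is 0, so the series converges for all x; R = ∞.

(−∞, ∞)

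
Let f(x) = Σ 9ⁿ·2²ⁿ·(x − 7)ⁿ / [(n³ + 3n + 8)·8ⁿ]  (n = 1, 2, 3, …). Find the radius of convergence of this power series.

Ratio test: |a_{n+1}/a_n| = [(n³ + 3n + 8)/((n+1)³ + 3(n+1) + 8)] · 9·4/8 → 9/2 as n → ∞.
Thus R = 1/(9/2) = 2/9.

R = 2/9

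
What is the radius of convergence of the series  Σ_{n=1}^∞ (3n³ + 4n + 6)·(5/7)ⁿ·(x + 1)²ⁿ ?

R = √35/5

By the ratio test, |a_{n+1}/a_n| = [(3(n+1)³ + 4(n+1) + 6)/(3n³ + 4n + 6)] · 5/7 → 5/7.
Writing y = (x + 1)², the series in y has radius 7/5, so |x + 1| < √(7/5) and R = √35/5.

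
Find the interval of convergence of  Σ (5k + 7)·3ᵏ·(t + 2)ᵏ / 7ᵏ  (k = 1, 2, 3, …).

(-13/3, 1/3)

Apply the ratio test: |a_{k+1}| / |a_k| = [(5(k+1) + 7)/(5k + 7)] · 3/7, which tends to 3/7 as k → ∞.
Convergence for |t + 2| · 3/7 < 1, i.e. |t + 2| < 7/3. So R = 7/3.
At t = 1/3: the terms do not tend to 0, so the series diverges.
At t = -13/3: the k-th term does not approach 0; divergence by the term test.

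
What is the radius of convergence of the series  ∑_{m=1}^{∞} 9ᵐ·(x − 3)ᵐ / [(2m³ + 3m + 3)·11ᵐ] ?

By the ratio test, |a_{m+1}/a_m| = [(2m³ + 3m + 3)/(2(m+1)³ + 3(m+1) + 3)] · 9/11 → 9/11.
The series converges when 9/11 · |x − 3| < 1, giving R = 11/9.

R = 11/9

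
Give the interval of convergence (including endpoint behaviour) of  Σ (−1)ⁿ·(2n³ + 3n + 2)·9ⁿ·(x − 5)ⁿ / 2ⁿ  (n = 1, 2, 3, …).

(43/9, 47/9)

By the ratio test, |a_{n+1}/a_n| = [(2(n+1)³ + 3(n+1) + 2)/(2n³ + 3n + 2)] · 9/2 → 9/2.
Hence the series converges for |x − 5| < 1/(9/2) = 2/9, so the radius of convergence is 2/9.
When x = 47/9, the terms do not tend to 0, so the series diverges.
Check x = 43/9: the terms have absolute value of order n³, which does not tend to 0, so the series diverges by the divergence test.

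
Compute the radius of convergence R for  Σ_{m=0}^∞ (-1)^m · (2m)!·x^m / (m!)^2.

By the ratio test, |a_{m+1}/a_m| = (2m+1)·(2m+2)/(m+1)² → 4.
Hence the series converges for |x| < 1/(4) = 1/4, so the radius of convergence is 1/4.

R = 1/4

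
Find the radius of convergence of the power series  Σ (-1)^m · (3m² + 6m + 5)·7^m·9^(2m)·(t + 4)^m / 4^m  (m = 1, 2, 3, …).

By the ratio test, |a_{m+1}/a_m| = [(3(m+1)² + 6(m+1) + 5)/(3m² + 6m + 5)] · 7·81/4 → 567/4.
The series converges when 567/4 · |t + 4| < 1, giving R = 4/567.

R = 4/567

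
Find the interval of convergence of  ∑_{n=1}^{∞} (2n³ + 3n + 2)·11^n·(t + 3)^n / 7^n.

(-40/11, -26/11)

Ratio test: |a_{n+1}/a_n| = [(2(n+1)³ + 3(n+1) + 2)/(2n³ + 3n + 2)] · 11/7 → 11/7 as n → ∞.
Thus R = 1/(11/7) = 7/11.
Endpoint t = -26/11: the terms do not tend to 0, so the series diverges.
At t = -40/11: the terms have absolute value of order n³, which does not tend to 0, so the series diverges by the divergence test.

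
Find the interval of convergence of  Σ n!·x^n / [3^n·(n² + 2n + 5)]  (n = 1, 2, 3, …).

Ratio test: |a_{n+1}/a_n| = (n+1) · 1/3 · (n² + 2n + 5)/((n+1)² + 2(n+1) + 5) → ∞ as n → ∞.
The terms grow without bound for any x ≠ 0, so R = 0 (convergence only at x = 0).

{0}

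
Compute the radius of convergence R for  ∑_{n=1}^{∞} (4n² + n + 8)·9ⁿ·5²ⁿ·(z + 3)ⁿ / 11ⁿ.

The ratio of consecutive coefficients is [(4(n+1)² + (n+1) + 8)/(4n² + n + 8)] · 9·25/11 → 225/11.
Thus R = 1/(225/11) = 11/225.

R = 11/225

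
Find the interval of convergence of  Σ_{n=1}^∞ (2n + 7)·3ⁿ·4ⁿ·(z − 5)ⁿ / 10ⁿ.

The ratio of consecutive coefficients is [(2(n+1) + 7)/(2n + 7)] · 3·4/10 → 6/5.
Hence the series converges for |z − 5| < 1/(6/5) = 5/6, so the radius of convergence is 5/6.
Endpoint z = 35/6: the terms have absolute value of order n, which does not tend to 0, so the series diverges by the divergence test.
Endpoint z = 25/6: the terms have absolute value of order n, which does not tend to 0, so the series diverges by the divergence test.

(25/6, 35/6)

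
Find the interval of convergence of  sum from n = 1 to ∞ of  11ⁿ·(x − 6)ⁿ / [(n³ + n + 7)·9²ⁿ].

Apply the ratio test: |a_{n+1}| / |a_n| = [(n³ + n + 7)/((n+1)³ + (n+1) + 7)] · 11/81, which tends to 11/81 as n → ∞.
Hence the series converges for |x − 6| < 1/(11/81) = 81/11, so the radius of convergence is 81/11.
Endpoint x = 147/11: the terms are on the order of 1/n³, so the series converges absolutely by comparison with the p-series (p = 3 > 1).
Endpoint x = -15/11: the series is dominated by a constant times Σ 1/n³, which converges (p = 3 > 1).

[-15/11, 147/11]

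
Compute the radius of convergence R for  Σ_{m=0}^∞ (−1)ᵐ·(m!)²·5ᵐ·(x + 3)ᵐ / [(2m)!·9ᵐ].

Apply the ratio test: |a_{m+1}| / |a_m| = (m+1)²/[(2m+1)·(2m+2)] · 5/9, which tends to 5/36 as m → ∞.
Thus R = 1/(5/36) = 36/5.

R = 36/5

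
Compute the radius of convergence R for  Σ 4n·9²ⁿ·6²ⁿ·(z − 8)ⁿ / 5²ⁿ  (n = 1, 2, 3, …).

R = 25/2916

Ratio test: |a_{n+1}/a_n| = [4(n+1)/4n] · 81·36/25 → 2916/25 as n → ∞.
Convergence for |z − 8| · 2916/25 < 1, i.e. |z − 8| < 25/2916. So R = 25/2916.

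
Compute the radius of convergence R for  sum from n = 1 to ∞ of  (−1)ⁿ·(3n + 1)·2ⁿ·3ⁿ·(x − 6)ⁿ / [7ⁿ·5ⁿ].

The ratio of consecutive coefficients is [(3(n+1) + 1)/(3n + 1)] · 2·3/(7·5) → 6/35.
Hence the series converges for |x − 6| < 1/(6/35) = 35/6, so the radius of convergence is 35/6.

R = 35/6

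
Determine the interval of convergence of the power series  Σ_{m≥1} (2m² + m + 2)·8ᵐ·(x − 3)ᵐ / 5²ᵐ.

(-1/8, 49/8)

The ratio of consecutive coefficients is [(2(m+1)² + (m+1) + 2)/(2m² + m + 2)] · 8/25 → 8/25.
Hence the series converges for |x − 3| < 1/(8/25) = 25/8, so the radius of convergence is 25/8.
Endpoint x = 49/8: the terms do not tend to 0, so the series diverges.
Check x = -1/8: the m-th term does not approach 0; divergence by the term test.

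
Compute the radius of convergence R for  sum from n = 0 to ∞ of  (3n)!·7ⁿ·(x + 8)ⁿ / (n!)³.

R = 1/189

By the ratio test, |a_{n+1}/a_n| = (3n+1)·(3n+2)·(3n+3)/(n+1)³ · 7 → 189.
Convergence for |x + 8| · 189 < 1, i.e. |x + 8| < 1/189. So R = 1/189.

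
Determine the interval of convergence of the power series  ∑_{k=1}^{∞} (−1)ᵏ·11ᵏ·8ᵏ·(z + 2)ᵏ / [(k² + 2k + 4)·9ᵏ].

The ratio of consecutive coefficients is [(k² + 2k + 4)/((k+1)² + 2(k+1) + 4)] · 11·8/9 → 88/9.
Hence the series converges for |z + 2| < 1/(88/9) = 9/88, so the radius of convergence is 9/88.
Endpoint z = -167/88: the terms are on the order of 1/k², so the series converges absolutely by comparison with the p-series (p = 2 > 1).
Check z = -185/88: absolute convergence follows by limit comparison with Σ 1/k².

[-185/88, -167/88]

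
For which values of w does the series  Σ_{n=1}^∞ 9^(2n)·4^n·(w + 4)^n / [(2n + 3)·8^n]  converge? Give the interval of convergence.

By the ratio test, |a_{n+1}/a_n| = [(2n + 3)/(2(n+1) + 3)] · 81·4/8 → 81/2.
Hence the series converges for |w + 4| < 1/(81/2) = 2/81, so the radius of convergence is 2/81.
Endpoint w = -322/81: the terms behave like c/n; limit comparison with the harmonic series gives divergence.
At w = -326/81: the terms alternate in sign and decrease monotonically to 0 in absolute value (size ~ c/n), so the alternating series test gives convergence.

[-326/81, -322/81)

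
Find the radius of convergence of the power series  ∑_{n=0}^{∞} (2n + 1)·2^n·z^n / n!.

Apply the ratio test: |a_{n+1}| / |a_n| = (2(n+1) + 1)/(2n + 1) · 2 · 1/(n+1), which tends to 0 as n → ∞.
The limit is 0, so the series converges for all z; R = ∞.

R = ∞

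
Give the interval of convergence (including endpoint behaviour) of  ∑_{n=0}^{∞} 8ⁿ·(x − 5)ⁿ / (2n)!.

(−∞, ∞)

By the ratio test, |a_{n+1}/a_n| = 8 · 1/[(2n+1)·(2n+2)] → 0.
Since the limit is 0 < 1 for every x, the series converges on all of ℝ and R = ∞.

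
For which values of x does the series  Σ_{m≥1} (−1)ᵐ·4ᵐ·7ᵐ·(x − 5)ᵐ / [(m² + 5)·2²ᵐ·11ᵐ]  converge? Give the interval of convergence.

By the ratio test, |a_{m+1}/a_m| = [(m² + 5)/((m+1)² + 5)] · 4·7/(4·11) → 7/11.
Hence the series converges for |x − 5| < 1/(7/11) = 11/7, so the radius of convergence is 11/7.
Endpoint x = 46/7: the series is dominated by a constant times Σ 1/m², which converges (p = 2 > 1).
When x = 24/7, the series is dominated by a constant times Σ 1/m², which converges (p = 2 > 1).

[24/7, 46/7]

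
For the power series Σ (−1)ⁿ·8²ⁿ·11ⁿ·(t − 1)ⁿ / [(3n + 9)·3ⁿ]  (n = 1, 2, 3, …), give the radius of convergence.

R = 3/704

The ratio of consecutive coefficients is [(3n + 9)/(3(n+1) + 9)] · 64·11/3 → 704/3.
Thus R = 1/(704/3) = 3/704.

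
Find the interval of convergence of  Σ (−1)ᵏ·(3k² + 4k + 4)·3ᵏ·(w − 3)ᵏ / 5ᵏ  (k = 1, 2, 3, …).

By the ratio test, |a_{k+1}/a_k| = [(3(k+1)² + 4(k+1) + 4)/(3k² + 4k + 4)] · 3/5 → 3/5.
The series converges when 3/5 · |w − 3| < 1, giving R = 5/3.
Endpoint w = 14/3: the k-th term does not approach 0; divergence by the term test.
Check w = 4/3: the terms do not tend to 0, so the series diverges.

(4/3, 14/3)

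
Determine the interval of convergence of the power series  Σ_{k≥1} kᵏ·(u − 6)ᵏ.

Applying the root test, |a_k|^(1/k) = k → ∞.
The root grows without bound, so R = 0 (convergence only at u = 6).

{6}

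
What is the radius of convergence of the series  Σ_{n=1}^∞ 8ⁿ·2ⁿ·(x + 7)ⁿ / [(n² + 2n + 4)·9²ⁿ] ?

R = 81/16

Apply the ratio test: |a_{n+1}| / |a_n| = [(n² + 2n + 4)/((n+1)² + 2(n+1) + 4)] · 8·2/81, which tends to 16/81 as n → ∞.
Hence the series converges for |x + 7| < 1/(16/81) = 81/16, so the radius of convergence is 81/16.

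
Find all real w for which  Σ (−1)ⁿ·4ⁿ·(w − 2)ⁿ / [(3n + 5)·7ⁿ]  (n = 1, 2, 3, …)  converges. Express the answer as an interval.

(1/4, 15/4]

The ratio of consecutive coefficients is [(3n + 5)/(3(n+1) + 5)] · 4/7 → 4/7.
The series converges when 4/7 · |w − 2| < 1, giving R = 7/4.
Check w = 15/4: convergence follows from the alternating series test (terms decrease monotonically to 0).
Check w = 1/4: the terms behave like c/n; limit comparison with the harmonic series gives divergence.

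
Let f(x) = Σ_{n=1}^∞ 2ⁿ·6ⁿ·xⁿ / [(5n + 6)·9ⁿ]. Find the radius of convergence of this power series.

By the ratio test, |a_{n+1}/a_n| = [(5n + 6)/(5(n+1) + 6)] · 2·6/9 → 4/3.
The series converges when 4/3 · |x| < 1, giving R = 3/4.

R = 3/4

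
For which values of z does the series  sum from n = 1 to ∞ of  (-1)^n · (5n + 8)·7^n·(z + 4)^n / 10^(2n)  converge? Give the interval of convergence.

The ratio of consecutive coefficients is [(5(n+1) + 8)/(5n + 8)] · 7/100 → 7/100.
Convergence for |z + 4| · 7/100 < 1, i.e. |z + 4| < 100/7. So R = 100/7.
Endpoint z = 72/7: the terms have absolute value of order n, which does not tend to 0, so the series diverges by the divergence test.
Endpoint z = -128/7: the n-th term does not approach 0; divergence by the term test.

(-128/7, 72/7)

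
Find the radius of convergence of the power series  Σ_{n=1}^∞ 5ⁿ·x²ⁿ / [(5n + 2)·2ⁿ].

Apply the ratio test: |a_{n+1}| / |a_n| = [(5n + 2)/(5(n+1) + 2)] · 5/2, which tends to 5/2 as n → ∞.
Successive powers of x differ by 2, so the series converges when |x|² · 5/2 < 1, i.e. |x| < √(2/5). So R = √10/5.

R = √10/5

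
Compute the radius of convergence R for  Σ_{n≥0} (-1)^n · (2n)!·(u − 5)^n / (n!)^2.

R = 1/4

Apply the ratio test: |a_{n+1}| / |a_n| = (2n+1)·(2n+2)/(n+1)², which tends to 4 as n → ∞.
Hence the series converges for |u − 5| < 1/(4) = 1/4, so the radius of convergence is 1/4.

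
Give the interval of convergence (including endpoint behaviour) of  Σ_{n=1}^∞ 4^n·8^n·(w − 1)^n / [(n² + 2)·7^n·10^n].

The ratio of consecutive coefficients is [(n² + 2)/((n+1)² + 2)] · 4·8/(7·10) → 16/35.
The series converges when 16/35 · |w − 1| < 1, giving R = 35/16.
When w = 51/16, the terms are on the order of 1/n², so the series converges absolutely by comparison with the p-series (p = 2 > 1).
When w = -19/16, the terms are on the order of 1/n², so the series converges absolutely by comparison with the p-series (p = 2 > 1).

[-19/16, 51/16]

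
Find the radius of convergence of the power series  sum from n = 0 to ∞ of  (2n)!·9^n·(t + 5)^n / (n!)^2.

R = 1/36

By the ratio test, |a_{n+1}/a_n| = (2n+1)·(2n+2)/(n+1)² · 9 → 36.
The series converges when 36 · |t + 5| < 1, giving R = 1/36.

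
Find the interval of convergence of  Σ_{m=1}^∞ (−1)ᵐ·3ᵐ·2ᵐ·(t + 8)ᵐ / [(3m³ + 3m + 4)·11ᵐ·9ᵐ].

Ratio test: |a_{m+1}/a_m| = [(3m³ + 3m + 4)/(3(m+1)³ + 3(m+1) + 4)] · 3·2/(11·9) → 2/33 as m → ∞.
The series converges when 2/33 · |t + 8| < 1, giving R = 33/2.
At t = 17/2: absolute convergence follows by limit comparison with Σ 1/m³.
Check t = -49/2: the terms are on the order of 1/m³, so the series converges absolutely by comparison with the p-series (p = 3 > 1).

[-49/2, 17/2]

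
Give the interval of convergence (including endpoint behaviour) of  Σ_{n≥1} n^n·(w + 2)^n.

{-2}

Root test: |a_n|^(1/n) = n → ∞.
The root grows without bound, so R = 0 (convergence only at w = -2).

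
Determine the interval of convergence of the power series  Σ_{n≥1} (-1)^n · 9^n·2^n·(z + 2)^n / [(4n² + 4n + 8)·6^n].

[-7/3, -5/3]

Ratio test: |a_{n+1}/a_n| = [(4n² + 4n + 8)/(4(n+1)² + 4(n+1) + 8)] · 9·2/6 → 3 as n → ∞.
The series converges when 3 · |z + 2| < 1, giving R = 1/3.
Endpoint z = -5/3: the series is dominated by a constant times Σ 1/n², which converges (p = 2 > 1).
At z = -7/3: the series is dominated by a constant times Σ 1/n², which converges (p = 2 > 1).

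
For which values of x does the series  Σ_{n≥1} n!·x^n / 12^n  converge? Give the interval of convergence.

{0}

Ratio test: |a_{n+1}/a_n| = (n+1) · 1/12 → ∞ as n → ∞.
The terms grow without bound for any x ≠ 0, so R = 0 (convergence only at x = 0).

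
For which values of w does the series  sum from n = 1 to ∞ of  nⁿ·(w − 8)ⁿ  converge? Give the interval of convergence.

Applying the root test, |a_n|^(1/n) = n → ∞.
The root grows without bound, so R = 0 (convergence only at w = 8).

{8}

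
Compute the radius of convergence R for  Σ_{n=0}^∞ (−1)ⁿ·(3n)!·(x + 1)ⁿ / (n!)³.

Ratio test: |a_{n+1}/a_n| = (3n+1)·(3n+2)·(3n+3)/(n+1)³ → 27 as n → ∞.
Thus R = 1/(27) = 1/27.

R = 1/27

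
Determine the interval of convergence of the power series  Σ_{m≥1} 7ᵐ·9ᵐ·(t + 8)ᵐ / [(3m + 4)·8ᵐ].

[-512/63, -496/63)

The ratio of consecutive coefficients is [(3m + 4)/(3(m+1) + 4)] · 7·9/8 → 63/8.
Hence the series converges for |t + 8| < 1/(63/8) = 8/63, so the radius of convergence is 8/63.
When t = -496/63, the terms are asymptotic to a nonzero constant times 1/m, so the series diverges by limit comparison with Σ 1/m.
Endpoint t = -512/63: an alternating series whose terms decrease to 0 in absolute value, so it converges by the Leibniz criterion.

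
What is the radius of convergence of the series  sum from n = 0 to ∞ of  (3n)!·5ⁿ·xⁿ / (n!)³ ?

The ratio of consecutive coefficients is (3n+1)·(3n+2)·(3n+3)/(n+1)³ · 5 → 135.
Convergence for |x| · 135 < 1, i.e. |x| < 1/135. So R = 1/135.

R = 1/135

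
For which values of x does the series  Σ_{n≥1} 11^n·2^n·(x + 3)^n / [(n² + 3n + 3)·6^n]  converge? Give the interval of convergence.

The ratio of consecutive coefficients is [(n² + 3n + 3)/((n+1)² + 3(n+1) + 3)] · 11·2/6 → 11/3.
Convergence for |x + 3| · 11/3 < 1, i.e. |x + 3| < 3/11. So R = 3/11.
At x = -30/11: the terms are on the order of 1/n², so the series converges absolutely by comparison with the p-series (p = 2 > 1).
When x = -36/11, the series is dominated by a constant times Σ 1/n², which converges (p = 2 > 1).

[-36/11, -30/11]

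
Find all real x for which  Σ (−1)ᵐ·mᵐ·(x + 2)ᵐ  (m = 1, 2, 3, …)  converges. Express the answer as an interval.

Root test: |a_m|^(1/m) = m → ∞.
Since the m-th root of |a_m| is unbounded, the series converges only at x = -2; R = 0.

{-2}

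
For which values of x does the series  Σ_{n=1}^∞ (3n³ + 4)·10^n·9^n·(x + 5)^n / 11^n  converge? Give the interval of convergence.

Ratio test: |a_{n+1}/a_n| = [(3(n+1)³ + 4)/(3n³ + 4)] · 10·9/11 → 90/11 as n → ∞.
Convergence for |x + 5| · 90/11 < 1, i.e. |x + 5| < 11/90. So R = 11/90.
Endpoint x = -439/90: the terms do not tend to 0, so the series diverges.
Endpoint x = -461/90: the terms have absolute value of order n³, which does not tend to 0, so the series diverges by the divergence test.

(-461/90, -439/90)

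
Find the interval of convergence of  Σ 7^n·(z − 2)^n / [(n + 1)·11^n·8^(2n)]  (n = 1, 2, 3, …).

Apply the ratio test: |a_{n+1}| / |a_n| = [(n + 1)/((n+1) + 1)] · 7/(11·64), which tends to 7/704 as n → ∞.
The series converges when 7/704 · |z − 2| < 1, giving R = 704/7.
Endpoint z = 718/7: comparison with the harmonic series Σ 1/n shows the series diverges.
Endpoint z = -690/7: the terms alternate in sign and decrease monotonically to 0 in absolute value (size ~ c/n), so the alternating series test gives convergence.

[-690/7, 718/7)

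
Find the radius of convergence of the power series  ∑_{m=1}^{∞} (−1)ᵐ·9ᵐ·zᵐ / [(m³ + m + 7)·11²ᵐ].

The ratio of consecutive coefficients is [(m³ + m + 7)/((m+1)³ + (m+1) + 7)] · 9/121 → 9/121.
Thus R = 1/(9/121) = 121/9.

R = 121/9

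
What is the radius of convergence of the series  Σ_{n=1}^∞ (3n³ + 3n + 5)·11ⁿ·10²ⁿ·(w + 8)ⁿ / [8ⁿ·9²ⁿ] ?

The ratio of consecutive coefficients is [(3(n+1)³ + 3(n+1) + 5)/(3n³ + 3n + 5)] · 11·100/(8·81) → 275/162.
Convergence for |w + 8| · 275/162 < 1, i.e. |w + 8| < 162/275. So R = 162/275.

R = 162/275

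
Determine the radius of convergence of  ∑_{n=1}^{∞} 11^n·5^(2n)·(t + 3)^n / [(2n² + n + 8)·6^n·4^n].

Ratio test: |a_{n+1}/a_n| = [(2n² + n + 8)/(2(n+1)² + (n+1) + 8)] · 11·25/(6·4) → 275/24 as n → ∞.
Convergence for |t + 3| · 275/24 < 1, i.e. |t + 3| < 24/275. So R = 24/275.

R = 24/275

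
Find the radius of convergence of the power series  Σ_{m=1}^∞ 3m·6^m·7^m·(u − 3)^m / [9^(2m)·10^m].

R = 135/7

Apply the ratio test: |a_{m+1}| / |a_m| = [3(m+1)/3m] · 6·7/(81·10), which tends to 7/135 as m → ∞.
Hence the series converges for |u − 3| < 1/(7/135) = 135/7, so the radius of convergence is 135/7.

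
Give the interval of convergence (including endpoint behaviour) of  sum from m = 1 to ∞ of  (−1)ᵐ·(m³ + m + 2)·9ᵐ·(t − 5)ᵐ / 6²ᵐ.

By the ratio test, |a_{m+1}/a_m| = [((m+1)³ + (m+1) + 2)/(m³ + m + 2)] · 9/36 → 1/4.
Thus R = 1/(1/4) = 4.
At t = 9: the terms do not tend to 0, so the series diverges.
Endpoint t = 1: the m-th term does not approach 0; divergence by the term test.

(1, 9)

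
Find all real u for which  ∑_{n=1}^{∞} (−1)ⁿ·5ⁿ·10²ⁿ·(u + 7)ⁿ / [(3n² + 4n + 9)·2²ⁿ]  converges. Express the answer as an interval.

Ratio test: |a_{n+1}/a_n| = [(3n² + 4n + 9)/(3(n+1)² + 4(n+1) + 9)] · 5·100/4 → 125 as n → ∞.
Convergence for |u + 7| · 125 < 1, i.e. |u + 7| < 1/125. So R = 1/125.
Endpoint u = -874/125: absolute convergence follows by limit comparison with Σ 1/n².
At u = -876/125: the series is dominated by a constant times Σ 1/n², which converges (p = 2 > 1).

[-876/125, -874/125]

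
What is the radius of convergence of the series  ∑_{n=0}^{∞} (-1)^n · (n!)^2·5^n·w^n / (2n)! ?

R = 4/5

Ratio test: |a_{n+1}/a_n| = (n+1)²/[(2n+1)·(2n+2)] · 5 → 5/4 as n → ∞.
The series converges when 5/4 · |w| < 1, giving R = 4/5.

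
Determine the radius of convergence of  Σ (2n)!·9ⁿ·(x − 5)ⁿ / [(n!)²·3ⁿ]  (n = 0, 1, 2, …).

R = 1/12

The ratio of consecutive coefficients is (2n+1)·(2n+2)/(n+1)² · 9/3 → 12.
The series converges when 12 · |x − 5| < 1, giving R = 1/12.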